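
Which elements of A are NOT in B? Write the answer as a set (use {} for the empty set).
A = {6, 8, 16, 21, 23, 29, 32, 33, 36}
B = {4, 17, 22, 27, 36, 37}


Set A = {6, 8, 16, 21, 23, 29, 32, 33, 36}
Set B = {4, 17, 22, 27, 36, 37}
Check each element of A against B:
6 ∉ B (include), 8 ∉ B (include), 16 ∉ B (include), 21 ∉ B (include), 23 ∉ B (include), 29 ∉ B (include), 32 ∉ B (include), 33 ∉ B (include), 36 ∈ B
Elements of A not in B: {6, 8, 16, 21, 23, 29, 32, 33}

{6, 8, 16, 21, 23, 29, 32, 33}


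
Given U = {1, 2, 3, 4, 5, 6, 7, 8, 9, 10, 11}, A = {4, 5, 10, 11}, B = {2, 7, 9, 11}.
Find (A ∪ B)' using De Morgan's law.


U = {1, 2, 3, 4, 5, 6, 7, 8, 9, 10, 11}
A = {4, 5, 10, 11}, B = {2, 7, 9, 11}
A ∪ B = {2, 4, 5, 7, 9, 10, 11}
(A ∪ B)' = U \ (A ∪ B) = {1, 3, 6, 8}
Verification via A' ∩ B': A' = {1, 2, 3, 6, 7, 8, 9}, B' = {1, 3, 4, 5, 6, 8, 10}
A' ∩ B' = {1, 3, 6, 8} ✓

{1, 3, 6, 8}


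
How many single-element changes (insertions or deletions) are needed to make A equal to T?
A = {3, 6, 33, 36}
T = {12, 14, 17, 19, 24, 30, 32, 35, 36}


Set A = {3, 6, 33, 36}
Set T = {12, 14, 17, 19, 24, 30, 32, 35, 36}
Elements to remove from A (in A, not in T): {3, 6, 33} → 3 removals
Elements to add to A (in T, not in A): {12, 14, 17, 19, 24, 30, 32, 35} → 8 additions
Total edits = 3 + 8 = 11

11


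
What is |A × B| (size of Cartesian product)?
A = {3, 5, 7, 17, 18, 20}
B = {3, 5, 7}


Set A = {3, 5, 7, 17, 18, 20} has 6 elements.
Set B = {3, 5, 7} has 3 elements.
|A × B| = |A| × |B| = 6 × 3 = 18

18


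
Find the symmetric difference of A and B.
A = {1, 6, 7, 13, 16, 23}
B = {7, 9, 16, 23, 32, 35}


Set A = {1, 6, 7, 13, 16, 23}
Set B = {7, 9, 16, 23, 32, 35}
A △ B = (A \ B) ∪ (B \ A)
Elements in A but not B: {1, 6, 13}
Elements in B but not A: {9, 32, 35}
A △ B = {1, 6, 9, 13, 32, 35}

{1, 6, 9, 13, 32, 35}


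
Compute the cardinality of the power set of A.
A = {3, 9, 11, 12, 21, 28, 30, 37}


Set A = {3, 9, 11, 12, 21, 28, 30, 37}
|A| = 8
The power set P(A) contains all subsets of A.
|P(A)| = 2^|A| = 2^8 = 256

256


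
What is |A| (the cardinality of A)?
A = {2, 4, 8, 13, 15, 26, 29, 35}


Set A = {2, 4, 8, 13, 15, 26, 29, 35}
Listing elements: 2, 4, 8, 13, 15, 26, 29, 35
Counting: 8 elements
|A| = 8

8


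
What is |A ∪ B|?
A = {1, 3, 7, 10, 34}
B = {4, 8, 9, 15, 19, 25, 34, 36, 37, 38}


Set A = {1, 3, 7, 10, 34}, |A| = 5
Set B = {4, 8, 9, 15, 19, 25, 34, 36, 37, 38}, |B| = 10
A ∩ B = {34}, |A ∩ B| = 1
|A ∪ B| = |A| + |B| - |A ∩ B| = 5 + 10 - 1 = 14

14


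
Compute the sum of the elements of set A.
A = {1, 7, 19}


Set A = {1, 7, 19}
Sum = 1 + 7 + 19 = 27

27


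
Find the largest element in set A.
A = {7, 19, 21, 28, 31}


Set A = {7, 19, 21, 28, 31}
Elements in ascending order: 7, 19, 21, 28, 31
The largest element is 31.

31


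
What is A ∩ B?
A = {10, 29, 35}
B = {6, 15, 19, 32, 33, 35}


Set A = {10, 29, 35}
Set B = {6, 15, 19, 32, 33, 35}
A ∩ B includes only elements in both sets.
Check each element of A against B:
10 ✗, 29 ✗, 35 ✓
A ∩ B = {35}

{35}


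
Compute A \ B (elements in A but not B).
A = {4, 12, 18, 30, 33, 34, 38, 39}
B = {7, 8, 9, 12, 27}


Set A = {4, 12, 18, 30, 33, 34, 38, 39}
Set B = {7, 8, 9, 12, 27}
A \ B includes elements in A that are not in B.
Check each element of A:
4 (not in B, keep), 12 (in B, remove), 18 (not in B, keep), 30 (not in B, keep), 33 (not in B, keep), 34 (not in B, keep), 38 (not in B, keep), 39 (not in B, keep)
A \ B = {4, 18, 30, 33, 34, 38, 39}

{4, 18, 30, 33, 34, 38, 39}


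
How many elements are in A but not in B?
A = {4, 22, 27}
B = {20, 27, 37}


Set A = {4, 22, 27}
Set B = {20, 27, 37}
A \ B = {4, 22}
|A \ B| = 2

2


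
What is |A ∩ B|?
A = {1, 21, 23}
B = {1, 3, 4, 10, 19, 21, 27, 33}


Set A = {1, 21, 23}
Set B = {1, 3, 4, 10, 19, 21, 27, 33}
A ∩ B = {1, 21}
|A ∩ B| = 2

2


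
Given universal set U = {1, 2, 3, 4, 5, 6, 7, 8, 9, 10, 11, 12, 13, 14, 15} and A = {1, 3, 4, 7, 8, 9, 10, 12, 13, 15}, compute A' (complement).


Universal set U = {1, 2, 3, 4, 5, 6, 7, 8, 9, 10, 11, 12, 13, 14, 15}
Set A = {1, 3, 4, 7, 8, 9, 10, 12, 13, 15}
A' = U \ A = elements in U but not in A
Checking each element of U:
1 (in A, exclude), 2 (not in A, include), 3 (in A, exclude), 4 (in A, exclude), 5 (not in A, include), 6 (not in A, include), 7 (in A, exclude), 8 (in A, exclude), 9 (in A, exclude), 10 (in A, exclude), 11 (not in A, include), 12 (in A, exclude), 13 (in A, exclude), 14 (not in A, include), 15 (in A, exclude)
A' = {2, 5, 6, 11, 14}

{2, 5, 6, 11, 14}


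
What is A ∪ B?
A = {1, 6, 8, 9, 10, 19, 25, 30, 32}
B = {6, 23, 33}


Set A = {1, 6, 8, 9, 10, 19, 25, 30, 32}
Set B = {6, 23, 33}
A ∪ B includes all elements in either set.
Elements from A: {1, 6, 8, 9, 10, 19, 25, 30, 32}
Elements from B not already included: {23, 33}
A ∪ B = {1, 6, 8, 9, 10, 19, 23, 25, 30, 32, 33}

{1, 6, 8, 9, 10, 19, 23, 25, 30, 32, 33}


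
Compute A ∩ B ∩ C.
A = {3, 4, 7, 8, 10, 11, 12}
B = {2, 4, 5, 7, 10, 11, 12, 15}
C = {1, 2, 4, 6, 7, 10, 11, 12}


Set A = {3, 4, 7, 8, 10, 11, 12}
Set B = {2, 4, 5, 7, 10, 11, 12, 15}
Set C = {1, 2, 4, 6, 7, 10, 11, 12}
First, A ∩ B = {4, 7, 10, 11, 12}
Then, (A ∩ B) ∩ C = {4, 7, 10, 11, 12}

{4, 7, 10, 11, 12}


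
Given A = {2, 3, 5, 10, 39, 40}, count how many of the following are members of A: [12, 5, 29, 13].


Set A = {2, 3, 5, 10, 39, 40}
Candidates: [12, 5, 29, 13]
Check each candidate:
12 ∉ A, 5 ∈ A, 29 ∉ A, 13 ∉ A
Count of candidates in A: 1

1


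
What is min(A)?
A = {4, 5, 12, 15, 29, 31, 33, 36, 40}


Set A = {4, 5, 12, 15, 29, 31, 33, 36, 40}
Elements in ascending order: 4, 5, 12, 15, 29, 31, 33, 36, 40
The smallest element is 4.

4


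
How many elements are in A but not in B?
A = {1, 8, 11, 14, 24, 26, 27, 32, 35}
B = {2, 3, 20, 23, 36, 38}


Set A = {1, 8, 11, 14, 24, 26, 27, 32, 35}
Set B = {2, 3, 20, 23, 36, 38}
A \ B = {1, 8, 11, 14, 24, 26, 27, 32, 35}
|A \ B| = 9

9


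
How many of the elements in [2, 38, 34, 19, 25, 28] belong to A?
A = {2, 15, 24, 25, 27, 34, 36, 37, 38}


Set A = {2, 15, 24, 25, 27, 34, 36, 37, 38}
Candidates: [2, 38, 34, 19, 25, 28]
Check each candidate:
2 ∈ A, 38 ∈ A, 34 ∈ A, 19 ∉ A, 25 ∈ A, 28 ∉ A
Count of candidates in A: 4

4


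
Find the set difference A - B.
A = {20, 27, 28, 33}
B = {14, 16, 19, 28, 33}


Set A = {20, 27, 28, 33}
Set B = {14, 16, 19, 28, 33}
A \ B includes elements in A that are not in B.
Check each element of A:
20 (not in B, keep), 27 (not in B, keep), 28 (in B, remove), 33 (in B, remove)
A \ B = {20, 27}

{20, 27}


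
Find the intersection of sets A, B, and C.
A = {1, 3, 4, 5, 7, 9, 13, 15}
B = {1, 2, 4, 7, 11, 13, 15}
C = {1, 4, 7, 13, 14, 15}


Set A = {1, 3, 4, 5, 7, 9, 13, 15}
Set B = {1, 2, 4, 7, 11, 13, 15}
Set C = {1, 4, 7, 13, 14, 15}
First, A ∩ B = {1, 4, 7, 13, 15}
Then, (A ∩ B) ∩ C = {1, 4, 7, 13, 15}

{1, 4, 7, 13, 15}


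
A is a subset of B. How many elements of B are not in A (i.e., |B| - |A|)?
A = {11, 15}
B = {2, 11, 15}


Set A = {11, 15}, |A| = 2
Set B = {2, 11, 15}, |B| = 3
Since A ⊆ B: B \ A = {2}
|B| - |A| = 3 - 2 = 1

1


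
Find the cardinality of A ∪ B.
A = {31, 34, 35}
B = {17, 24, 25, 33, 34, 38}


Set A = {31, 34, 35}, |A| = 3
Set B = {17, 24, 25, 33, 34, 38}, |B| = 6
A ∩ B = {34}, |A ∩ B| = 1
|A ∪ B| = |A| + |B| - |A ∩ B| = 3 + 6 - 1 = 8

8


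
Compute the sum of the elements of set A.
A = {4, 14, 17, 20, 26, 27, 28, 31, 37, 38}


Set A = {4, 14, 17, 20, 26, 27, 28, 31, 37, 38}
Sum = 4 + 14 + 17 + 20 + 26 + 27 + 28 + 31 + 37 + 38 = 242

242


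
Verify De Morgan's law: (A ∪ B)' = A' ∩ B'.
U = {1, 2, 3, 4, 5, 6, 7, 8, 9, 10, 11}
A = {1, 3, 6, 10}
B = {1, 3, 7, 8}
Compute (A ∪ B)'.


U = {1, 2, 3, 4, 5, 6, 7, 8, 9, 10, 11}
A = {1, 3, 6, 10}, B = {1, 3, 7, 8}
A ∪ B = {1, 3, 6, 7, 8, 10}
(A ∪ B)' = U \ (A ∪ B) = {2, 4, 5, 9, 11}
Verification via A' ∩ B': A' = {2, 4, 5, 7, 8, 9, 11}, B' = {2, 4, 5, 6, 9, 10, 11}
A' ∩ B' = {2, 4, 5, 9, 11} ✓

{2, 4, 5, 9, 11}


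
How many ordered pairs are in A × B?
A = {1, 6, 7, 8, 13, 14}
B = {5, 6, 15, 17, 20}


Set A = {1, 6, 7, 8, 13, 14} has 6 elements.
Set B = {5, 6, 15, 17, 20} has 5 elements.
|A × B| = |A| × |B| = 6 × 5 = 30

30


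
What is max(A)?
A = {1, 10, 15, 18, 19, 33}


Set A = {1, 10, 15, 18, 19, 33}
Elements in ascending order: 1, 10, 15, 18, 19, 33
The largest element is 33.

33


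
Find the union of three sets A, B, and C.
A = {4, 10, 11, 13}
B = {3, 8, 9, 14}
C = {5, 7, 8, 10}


Set A = {4, 10, 11, 13}
Set B = {3, 8, 9, 14}
Set C = {5, 7, 8, 10}
First, A ∪ B = {3, 4, 8, 9, 10, 11, 13, 14}
Then, (A ∪ B) ∪ C = {3, 4, 5, 7, 8, 9, 10, 11, 13, 14}

{3, 4, 5, 7, 8, 9, 10, 11, 13, 14}


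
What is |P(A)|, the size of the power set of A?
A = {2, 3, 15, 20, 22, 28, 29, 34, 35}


Set A = {2, 3, 15, 20, 22, 28, 29, 34, 35}
|A| = 9
The power set P(A) contains all subsets of A.
|P(A)| = 2^|A| = 2^9 = 512

512


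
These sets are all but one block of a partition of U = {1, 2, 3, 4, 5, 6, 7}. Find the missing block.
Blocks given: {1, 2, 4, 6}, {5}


U = {1, 2, 3, 4, 5, 6, 7}
Shown blocks: {1, 2, 4, 6}, {5}
A partition's blocks are pairwise disjoint and cover U, so the missing block = U \ (union of shown blocks).
Union of shown blocks: {1, 2, 4, 5, 6}
Missing block = U \ (union) = {3, 7}

{3, 7}


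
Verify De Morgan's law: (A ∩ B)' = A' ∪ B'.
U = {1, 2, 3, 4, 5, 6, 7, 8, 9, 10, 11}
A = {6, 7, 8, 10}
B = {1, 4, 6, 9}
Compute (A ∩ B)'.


U = {1, 2, 3, 4, 5, 6, 7, 8, 9, 10, 11}
A = {6, 7, 8, 10}, B = {1, 4, 6, 9}
A ∩ B = {6}
(A ∩ B)' = U \ (A ∩ B) = {1, 2, 3, 4, 5, 7, 8, 9, 10, 11}
Verification via A' ∪ B': A' = {1, 2, 3, 4, 5, 9, 11}, B' = {2, 3, 5, 7, 8, 10, 11}
A' ∪ B' = {1, 2, 3, 4, 5, 7, 8, 9, 10, 11} ✓

{1, 2, 3, 4, 5, 7, 8, 9, 10, 11}


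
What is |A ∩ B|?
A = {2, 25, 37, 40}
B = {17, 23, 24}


Set A = {2, 25, 37, 40}
Set B = {17, 23, 24}
A ∩ B = {}
|A ∩ B| = 0

0


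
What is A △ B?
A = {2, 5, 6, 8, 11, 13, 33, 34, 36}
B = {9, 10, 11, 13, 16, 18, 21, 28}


Set A = {2, 5, 6, 8, 11, 13, 33, 34, 36}
Set B = {9, 10, 11, 13, 16, 18, 21, 28}
A △ B = (A \ B) ∪ (B \ A)
Elements in A but not B: {2, 5, 6, 8, 33, 34, 36}
Elements in B but not A: {9, 10, 16, 18, 21, 28}
A △ B = {2, 5, 6, 8, 9, 10, 16, 18, 21, 28, 33, 34, 36}

{2, 5, 6, 8, 9, 10, 16, 18, 21, 28, 33, 34, 36}


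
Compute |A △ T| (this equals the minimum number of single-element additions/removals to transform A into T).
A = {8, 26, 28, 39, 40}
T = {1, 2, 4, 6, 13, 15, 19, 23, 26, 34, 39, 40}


Set A = {8, 26, 28, 39, 40}
Set T = {1, 2, 4, 6, 13, 15, 19, 23, 26, 34, 39, 40}
Elements to remove from A (in A, not in T): {8, 28} → 2 removals
Elements to add to A (in T, not in A): {1, 2, 4, 6, 13, 15, 19, 23, 34} → 9 additions
Total edits = 2 + 9 = 11

11


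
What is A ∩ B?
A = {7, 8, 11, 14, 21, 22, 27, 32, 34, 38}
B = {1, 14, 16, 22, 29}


Set A = {7, 8, 11, 14, 21, 22, 27, 32, 34, 38}
Set B = {1, 14, 16, 22, 29}
A ∩ B includes only elements in both sets.
Check each element of A against B:
7 ✗, 8 ✗, 11 ✗, 14 ✓, 21 ✗, 22 ✓, 27 ✗, 32 ✗, 34 ✗, 38 ✗
A ∩ B = {14, 22}

{14, 22}


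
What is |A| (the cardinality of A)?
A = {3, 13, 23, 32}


Set A = {3, 13, 23, 32}
Listing elements: 3, 13, 23, 32
Counting: 4 elements
|A| = 4

4


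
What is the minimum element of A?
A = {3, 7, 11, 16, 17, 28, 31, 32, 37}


Set A = {3, 7, 11, 16, 17, 28, 31, 32, 37}
Elements in ascending order: 3, 7, 11, 16, 17, 28, 31, 32, 37
The smallest element is 3.

3


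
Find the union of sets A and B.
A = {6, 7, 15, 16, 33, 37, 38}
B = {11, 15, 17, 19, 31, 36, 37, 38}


Set A = {6, 7, 15, 16, 33, 37, 38}
Set B = {11, 15, 17, 19, 31, 36, 37, 38}
A ∪ B includes all elements in either set.
Elements from A: {6, 7, 15, 16, 33, 37, 38}
Elements from B not already included: {11, 17, 19, 31, 36}
A ∪ B = {6, 7, 11, 15, 16, 17, 19, 31, 33, 36, 37, 38}

{6, 7, 11, 15, 16, 17, 19, 31, 33, 36, 37, 38}


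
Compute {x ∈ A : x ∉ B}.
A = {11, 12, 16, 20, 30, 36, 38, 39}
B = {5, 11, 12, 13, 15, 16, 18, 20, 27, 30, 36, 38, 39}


Set A = {11, 12, 16, 20, 30, 36, 38, 39}
Set B = {5, 11, 12, 13, 15, 16, 18, 20, 27, 30, 36, 38, 39}
Check each element of A against B:
11 ∈ B, 12 ∈ B, 16 ∈ B, 20 ∈ B, 30 ∈ B, 36 ∈ B, 38 ∈ B, 39 ∈ B
Elements of A not in B: {}

{}


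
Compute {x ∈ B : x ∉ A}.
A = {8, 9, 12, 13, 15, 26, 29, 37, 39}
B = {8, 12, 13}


Set A = {8, 9, 12, 13, 15, 26, 29, 37, 39}
Set B = {8, 12, 13}
Check each element of B against A:
8 ∈ A, 12 ∈ A, 13 ∈ A
Elements of B not in A: {}

{}


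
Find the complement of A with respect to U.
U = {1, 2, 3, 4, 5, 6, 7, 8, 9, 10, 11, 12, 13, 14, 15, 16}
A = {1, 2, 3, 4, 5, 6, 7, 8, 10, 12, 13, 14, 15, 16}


Universal set U = {1, 2, 3, 4, 5, 6, 7, 8, 9, 10, 11, 12, 13, 14, 15, 16}
Set A = {1, 2, 3, 4, 5, 6, 7, 8, 10, 12, 13, 14, 15, 16}
A' = U \ A = elements in U but not in A
Checking each element of U:
1 (in A, exclude), 2 (in A, exclude), 3 (in A, exclude), 4 (in A, exclude), 5 (in A, exclude), 6 (in A, exclude), 7 (in A, exclude), 8 (in A, exclude), 9 (not in A, include), 10 (in A, exclude), 11 (not in A, include), 12 (in A, exclude), 13 (in A, exclude), 14 (in A, exclude), 15 (in A, exclude), 16 (in A, exclude)
A' = {9, 11}

{9, 11}


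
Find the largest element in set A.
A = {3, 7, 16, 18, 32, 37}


Set A = {3, 7, 16, 18, 32, 37}
Elements in ascending order: 3, 7, 16, 18, 32, 37
The largest element is 37.

37


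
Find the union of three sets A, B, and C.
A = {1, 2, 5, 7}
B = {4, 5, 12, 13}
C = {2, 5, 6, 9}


Set A = {1, 2, 5, 7}
Set B = {4, 5, 12, 13}
Set C = {2, 5, 6, 9}
First, A ∪ B = {1, 2, 4, 5, 7, 12, 13}
Then, (A ∪ B) ∪ C = {1, 2, 4, 5, 6, 7, 9, 12, 13}

{1, 2, 4, 5, 6, 7, 9, 12, 13}


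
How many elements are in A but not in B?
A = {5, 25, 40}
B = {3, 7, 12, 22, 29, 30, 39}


Set A = {5, 25, 40}
Set B = {3, 7, 12, 22, 29, 30, 39}
A \ B = {5, 25, 40}
|A \ B| = 3

3


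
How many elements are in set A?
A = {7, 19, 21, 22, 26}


Set A = {7, 19, 21, 22, 26}
Listing elements: 7, 19, 21, 22, 26
Counting: 5 elements
|A| = 5

5


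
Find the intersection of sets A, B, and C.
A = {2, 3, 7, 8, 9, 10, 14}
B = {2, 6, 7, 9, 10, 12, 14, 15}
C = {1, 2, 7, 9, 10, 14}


Set A = {2, 3, 7, 8, 9, 10, 14}
Set B = {2, 6, 7, 9, 10, 12, 14, 15}
Set C = {1, 2, 7, 9, 10, 14}
First, A ∩ B = {2, 7, 9, 10, 14}
Then, (A ∩ B) ∩ C = {2, 7, 9, 10, 14}

{2, 7, 9, 10, 14}


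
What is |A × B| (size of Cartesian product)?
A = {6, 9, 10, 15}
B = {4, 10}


Set A = {6, 9, 10, 15} has 4 elements.
Set B = {4, 10} has 2 elements.
|A × B| = |A| × |B| = 4 × 2 = 8

8


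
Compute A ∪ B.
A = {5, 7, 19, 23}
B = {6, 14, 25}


Set A = {5, 7, 19, 23}
Set B = {6, 14, 25}
A ∪ B includes all elements in either set.
Elements from A: {5, 7, 19, 23}
Elements from B not already included: {6, 14, 25}
A ∪ B = {5, 6, 7, 14, 19, 23, 25}

{5, 6, 7, 14, 19, 23, 25}


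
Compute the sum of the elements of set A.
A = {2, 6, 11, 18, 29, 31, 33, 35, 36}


Set A = {2, 6, 11, 18, 29, 31, 33, 35, 36}
Sum = 2 + 6 + 11 + 18 + 29 + 31 + 33 + 35 + 36 = 201

201


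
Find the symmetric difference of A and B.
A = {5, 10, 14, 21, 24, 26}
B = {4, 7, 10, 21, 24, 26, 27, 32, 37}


Set A = {5, 10, 14, 21, 24, 26}
Set B = {4, 7, 10, 21, 24, 26, 27, 32, 37}
A △ B = (A \ B) ∪ (B \ A)
Elements in A but not B: {5, 14}
Elements in B but not A: {4, 7, 27, 32, 37}
A △ B = {4, 5, 7, 14, 27, 32, 37}

{4, 5, 7, 14, 27, 32, 37}


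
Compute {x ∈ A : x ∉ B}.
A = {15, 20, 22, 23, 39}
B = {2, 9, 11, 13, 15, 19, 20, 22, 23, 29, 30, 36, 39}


Set A = {15, 20, 22, 23, 39}
Set B = {2, 9, 11, 13, 15, 19, 20, 22, 23, 29, 30, 36, 39}
Check each element of A against B:
15 ∈ B, 20 ∈ B, 22 ∈ B, 23 ∈ B, 39 ∈ B
Elements of A not in B: {}

{}


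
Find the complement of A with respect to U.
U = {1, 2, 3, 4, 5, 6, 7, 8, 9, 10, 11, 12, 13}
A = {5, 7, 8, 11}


Universal set U = {1, 2, 3, 4, 5, 6, 7, 8, 9, 10, 11, 12, 13}
Set A = {5, 7, 8, 11}
A' = U \ A = elements in U but not in A
Checking each element of U:
1 (not in A, include), 2 (not in A, include), 3 (not in A, include), 4 (not in A, include), 5 (in A, exclude), 6 (not in A, include), 7 (in A, exclude), 8 (in A, exclude), 9 (not in A, include), 10 (not in A, include), 11 (in A, exclude), 12 (not in A, include), 13 (not in A, include)
A' = {1, 2, 3, 4, 6, 9, 10, 12, 13}

{1, 2, 3, 4, 6, 9, 10, 12, 13}


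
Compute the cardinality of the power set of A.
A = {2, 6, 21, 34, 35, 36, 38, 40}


Set A = {2, 6, 21, 34, 35, 36, 38, 40}
|A| = 8
The power set P(A) contains all subsets of A.
|P(A)| = 2^|A| = 2^8 = 256

256


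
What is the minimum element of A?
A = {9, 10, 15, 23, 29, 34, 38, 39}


Set A = {9, 10, 15, 23, 29, 34, 38, 39}
Elements in ascending order: 9, 10, 15, 23, 29, 34, 38, 39
The smallest element is 9.

9


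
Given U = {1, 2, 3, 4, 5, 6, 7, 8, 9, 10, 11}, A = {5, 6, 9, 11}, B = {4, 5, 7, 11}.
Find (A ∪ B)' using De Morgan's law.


U = {1, 2, 3, 4, 5, 6, 7, 8, 9, 10, 11}
A = {5, 6, 9, 11}, B = {4, 5, 7, 11}
A ∪ B = {4, 5, 6, 7, 9, 11}
(A ∪ B)' = U \ (A ∪ B) = {1, 2, 3, 8, 10}
Verification via A' ∩ B': A' = {1, 2, 3, 4, 7, 8, 10}, B' = {1, 2, 3, 6, 8, 9, 10}
A' ∩ B' = {1, 2, 3, 8, 10} ✓

{1, 2, 3, 8, 10}


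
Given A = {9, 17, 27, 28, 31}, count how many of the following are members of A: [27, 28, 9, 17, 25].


Set A = {9, 17, 27, 28, 31}
Candidates: [27, 28, 9, 17, 25]
Check each candidate:
27 ∈ A, 28 ∈ A, 9 ∈ A, 17 ∈ A, 25 ∉ A
Count of candidates in A: 4

4


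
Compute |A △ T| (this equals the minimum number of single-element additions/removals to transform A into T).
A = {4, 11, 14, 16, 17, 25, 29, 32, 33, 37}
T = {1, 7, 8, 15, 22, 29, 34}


Set A = {4, 11, 14, 16, 17, 25, 29, 32, 33, 37}
Set T = {1, 7, 8, 15, 22, 29, 34}
Elements to remove from A (in A, not in T): {4, 11, 14, 16, 17, 25, 32, 33, 37} → 9 removals
Elements to add to A (in T, not in A): {1, 7, 8, 15, 22, 34} → 6 additions
Total edits = 9 + 6 = 15

15


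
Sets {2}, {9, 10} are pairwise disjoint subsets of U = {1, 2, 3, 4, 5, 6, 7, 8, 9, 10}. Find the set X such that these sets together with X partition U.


U = {1, 2, 3, 4, 5, 6, 7, 8, 9, 10}
Shown blocks: {2}, {9, 10}
A partition's blocks are pairwise disjoint and cover U, so the missing block = U \ (union of shown blocks).
Union of shown blocks: {2, 9, 10}
Missing block = U \ (union) = {1, 3, 4, 5, 6, 7, 8}

{1, 3, 4, 5, 6, 7, 8}


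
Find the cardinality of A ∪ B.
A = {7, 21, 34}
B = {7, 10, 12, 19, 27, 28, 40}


Set A = {7, 21, 34}, |A| = 3
Set B = {7, 10, 12, 19, 27, 28, 40}, |B| = 7
A ∩ B = {7}, |A ∩ B| = 1
|A ∪ B| = |A| + |B| - |A ∩ B| = 3 + 7 - 1 = 9

9


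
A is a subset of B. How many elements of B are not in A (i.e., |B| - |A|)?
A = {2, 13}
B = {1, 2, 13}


Set A = {2, 13}, |A| = 2
Set B = {1, 2, 13}, |B| = 3
Since A ⊆ B: B \ A = {1}
|B| - |A| = 3 - 2 = 1

1


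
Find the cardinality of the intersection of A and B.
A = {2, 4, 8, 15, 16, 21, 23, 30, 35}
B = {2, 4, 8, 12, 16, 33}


Set A = {2, 4, 8, 15, 16, 21, 23, 30, 35}
Set B = {2, 4, 8, 12, 16, 33}
A ∩ B = {2, 4, 8, 16}
|A ∩ B| = 4

4


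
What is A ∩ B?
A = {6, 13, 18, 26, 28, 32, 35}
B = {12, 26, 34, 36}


Set A = {6, 13, 18, 26, 28, 32, 35}
Set B = {12, 26, 34, 36}
A ∩ B includes only elements in both sets.
Check each element of A against B:
6 ✗, 13 ✗, 18 ✗, 26 ✓, 28 ✗, 32 ✗, 35 ✗
A ∩ B = {26}

{26}


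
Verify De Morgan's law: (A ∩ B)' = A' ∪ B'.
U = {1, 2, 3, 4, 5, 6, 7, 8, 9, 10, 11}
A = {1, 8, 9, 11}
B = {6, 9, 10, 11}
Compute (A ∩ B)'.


U = {1, 2, 3, 4, 5, 6, 7, 8, 9, 10, 11}
A = {1, 8, 9, 11}, B = {6, 9, 10, 11}
A ∩ B = {9, 11}
(A ∩ B)' = U \ (A ∩ B) = {1, 2, 3, 4, 5, 6, 7, 8, 10}
Verification via A' ∪ B': A' = {2, 3, 4, 5, 6, 7, 10}, B' = {1, 2, 3, 4, 5, 7, 8}
A' ∪ B' = {1, 2, 3, 4, 5, 6, 7, 8, 10} ✓

{1, 2, 3, 4, 5, 6, 7, 8, 10}


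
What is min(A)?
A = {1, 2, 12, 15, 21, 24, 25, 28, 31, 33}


Set A = {1, 2, 12, 15, 21, 24, 25, 28, 31, 33}
Elements in ascending order: 1, 2, 12, 15, 21, 24, 25, 28, 31, 33
The smallest element is 1.

1


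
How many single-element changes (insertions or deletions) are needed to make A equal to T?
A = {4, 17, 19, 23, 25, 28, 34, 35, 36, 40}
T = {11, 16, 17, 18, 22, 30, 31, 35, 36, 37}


Set A = {4, 17, 19, 23, 25, 28, 34, 35, 36, 40}
Set T = {11, 16, 17, 18, 22, 30, 31, 35, 36, 37}
Elements to remove from A (in A, not in T): {4, 19, 23, 25, 28, 34, 40} → 7 removals
Elements to add to A (in T, not in A): {11, 16, 18, 22, 30, 31, 37} → 7 additions
Total edits = 7 + 7 = 14

14


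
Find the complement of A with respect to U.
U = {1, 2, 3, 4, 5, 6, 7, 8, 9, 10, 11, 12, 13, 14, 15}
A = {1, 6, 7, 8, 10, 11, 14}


Universal set U = {1, 2, 3, 4, 5, 6, 7, 8, 9, 10, 11, 12, 13, 14, 15}
Set A = {1, 6, 7, 8, 10, 11, 14}
A' = U \ A = elements in U but not in A
Checking each element of U:
1 (in A, exclude), 2 (not in A, include), 3 (not in A, include), 4 (not in A, include), 5 (not in A, include), 6 (in A, exclude), 7 (in A, exclude), 8 (in A, exclude), 9 (not in A, include), 10 (in A, exclude), 11 (in A, exclude), 12 (not in A, include), 13 (not in A, include), 14 (in A, exclude), 15 (not in A, include)
A' = {2, 3, 4, 5, 9, 12, 13, 15}

{2, 3, 4, 5, 9, 12, 13, 15}


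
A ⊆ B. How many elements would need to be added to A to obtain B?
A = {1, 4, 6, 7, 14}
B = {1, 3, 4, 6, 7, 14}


Set A = {1, 4, 6, 7, 14}, |A| = 5
Set B = {1, 3, 4, 6, 7, 14}, |B| = 6
Since A ⊆ B: B \ A = {3}
|B| - |A| = 6 - 5 = 1

1


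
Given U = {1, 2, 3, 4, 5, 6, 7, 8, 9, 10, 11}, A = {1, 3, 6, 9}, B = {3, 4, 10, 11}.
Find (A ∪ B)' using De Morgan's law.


U = {1, 2, 3, 4, 5, 6, 7, 8, 9, 10, 11}
A = {1, 3, 6, 9}, B = {3, 4, 10, 11}
A ∪ B = {1, 3, 4, 6, 9, 10, 11}
(A ∪ B)' = U \ (A ∪ B) = {2, 5, 7, 8}
Verification via A' ∩ B': A' = {2, 4, 5, 7, 8, 10, 11}, B' = {1, 2, 5, 6, 7, 8, 9}
A' ∩ B' = {2, 5, 7, 8} ✓

{2, 5, 7, 8}


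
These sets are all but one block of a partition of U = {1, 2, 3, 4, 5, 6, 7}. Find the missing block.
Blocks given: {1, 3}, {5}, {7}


U = {1, 2, 3, 4, 5, 6, 7}
Shown blocks: {1, 3}, {5}, {7}
A partition's blocks are pairwise disjoint and cover U, so the missing block = U \ (union of shown blocks).
Union of shown blocks: {1, 3, 5, 7}
Missing block = U \ (union) = {2, 4, 6}

{2, 4, 6}


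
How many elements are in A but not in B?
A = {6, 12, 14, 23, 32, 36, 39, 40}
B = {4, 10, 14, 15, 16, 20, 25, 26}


Set A = {6, 12, 14, 23, 32, 36, 39, 40}
Set B = {4, 10, 14, 15, 16, 20, 25, 26}
A \ B = {6, 12, 23, 32, 36, 39, 40}
|A \ B| = 7

7


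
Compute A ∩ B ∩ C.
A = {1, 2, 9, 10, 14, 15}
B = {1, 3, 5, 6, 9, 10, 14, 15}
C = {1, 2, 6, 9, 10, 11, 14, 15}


Set A = {1, 2, 9, 10, 14, 15}
Set B = {1, 3, 5, 6, 9, 10, 14, 15}
Set C = {1, 2, 6, 9, 10, 11, 14, 15}
First, A ∩ B = {1, 9, 10, 14, 15}
Then, (A ∩ B) ∩ C = {1, 9, 10, 14, 15}

{1, 9, 10, 14, 15}


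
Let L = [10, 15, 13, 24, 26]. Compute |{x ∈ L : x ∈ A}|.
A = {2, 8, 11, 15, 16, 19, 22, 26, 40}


Set A = {2, 8, 11, 15, 16, 19, 22, 26, 40}
Candidates: [10, 15, 13, 24, 26]
Check each candidate:
10 ∉ A, 15 ∈ A, 13 ∉ A, 24 ∉ A, 26 ∈ A
Count of candidates in A: 2

2


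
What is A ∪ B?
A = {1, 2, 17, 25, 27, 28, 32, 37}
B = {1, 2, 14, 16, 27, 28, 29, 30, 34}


Set A = {1, 2, 17, 25, 27, 28, 32, 37}
Set B = {1, 2, 14, 16, 27, 28, 29, 30, 34}
A ∪ B includes all elements in either set.
Elements from A: {1, 2, 17, 25, 27, 28, 32, 37}
Elements from B not already included: {14, 16, 29, 30, 34}
A ∪ B = {1, 2, 14, 16, 17, 25, 27, 28, 29, 30, 32, 34, 37}

{1, 2, 14, 16, 17, 25, 27, 28, 29, 30, 32, 34, 37}


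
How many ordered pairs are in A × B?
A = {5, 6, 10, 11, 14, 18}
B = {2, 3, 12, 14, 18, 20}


Set A = {5, 6, 10, 11, 14, 18} has 6 elements.
Set B = {2, 3, 12, 14, 18, 20} has 6 elements.
|A × B| = |A| × |B| = 6 × 6 = 36

36


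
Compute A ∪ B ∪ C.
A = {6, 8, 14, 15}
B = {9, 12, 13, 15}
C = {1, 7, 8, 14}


Set A = {6, 8, 14, 15}
Set B = {9, 12, 13, 15}
Set C = {1, 7, 8, 14}
First, A ∪ B = {6, 8, 9, 12, 13, 14, 15}
Then, (A ∪ B) ∪ C = {1, 6, 7, 8, 9, 12, 13, 14, 15}

{1, 6, 7, 8, 9, 12, 13, 14, 15}


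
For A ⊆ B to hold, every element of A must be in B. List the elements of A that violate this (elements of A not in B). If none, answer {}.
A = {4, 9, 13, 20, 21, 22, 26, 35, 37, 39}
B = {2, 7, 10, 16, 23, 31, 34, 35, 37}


Set A = {4, 9, 13, 20, 21, 22, 26, 35, 37, 39}
Set B = {2, 7, 10, 16, 23, 31, 34, 35, 37}
Check each element of A against B:
4 ∉ B (include), 9 ∉ B (include), 13 ∉ B (include), 20 ∉ B (include), 21 ∉ B (include), 22 ∉ B (include), 26 ∉ B (include), 35 ∈ B, 37 ∈ B, 39 ∉ B (include)
Elements of A not in B: {4, 9, 13, 20, 21, 22, 26, 39}

{4, 9, 13, 20, 21, 22, 26, 39}


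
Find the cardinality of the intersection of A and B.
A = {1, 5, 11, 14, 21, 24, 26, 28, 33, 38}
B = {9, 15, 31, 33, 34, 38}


Set A = {1, 5, 11, 14, 21, 24, 26, 28, 33, 38}
Set B = {9, 15, 31, 33, 34, 38}
A ∩ B = {33, 38}
|A ∩ B| = 2

2


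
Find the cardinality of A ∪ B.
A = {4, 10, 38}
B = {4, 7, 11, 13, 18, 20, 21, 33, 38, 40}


Set A = {4, 10, 38}, |A| = 3
Set B = {4, 7, 11, 13, 18, 20, 21, 33, 38, 40}, |B| = 10
A ∩ B = {4, 38}, |A ∩ B| = 2
|A ∪ B| = |A| + |B| - |A ∩ B| = 3 + 10 - 2 = 11

11


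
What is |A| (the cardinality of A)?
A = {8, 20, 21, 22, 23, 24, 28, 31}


Set A = {8, 20, 21, 22, 23, 24, 28, 31}
Listing elements: 8, 20, 21, 22, 23, 24, 28, 31
Counting: 8 elements
|A| = 8

8


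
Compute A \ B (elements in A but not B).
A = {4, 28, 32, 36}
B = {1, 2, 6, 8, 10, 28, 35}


Set A = {4, 28, 32, 36}
Set B = {1, 2, 6, 8, 10, 28, 35}
A \ B includes elements in A that are not in B.
Check each element of A:
4 (not in B, keep), 28 (in B, remove), 32 (not in B, keep), 36 (not in B, keep)
A \ B = {4, 32, 36}

{4, 32, 36}


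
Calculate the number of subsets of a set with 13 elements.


The set has 13 elements.
The power set contains all possible subsets.
|P(A)| = 2^|A| = 2^13 = 8192

8192


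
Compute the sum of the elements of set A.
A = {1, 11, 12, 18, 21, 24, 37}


Set A = {1, 11, 12, 18, 21, 24, 37}
Sum = 1 + 11 + 12 + 18 + 21 + 24 + 37 = 124

124


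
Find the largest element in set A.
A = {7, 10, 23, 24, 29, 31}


Set A = {7, 10, 23, 24, 29, 31}
Elements in ascending order: 7, 10, 23, 24, 29, 31
The largest element is 31.

31


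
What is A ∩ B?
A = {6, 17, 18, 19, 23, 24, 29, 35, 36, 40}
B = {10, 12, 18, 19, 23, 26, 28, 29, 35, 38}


Set A = {6, 17, 18, 19, 23, 24, 29, 35, 36, 40}
Set B = {10, 12, 18, 19, 23, 26, 28, 29, 35, 38}
A ∩ B includes only elements in both sets.
Check each element of A against B:
6 ✗, 17 ✗, 18 ✓, 19 ✓, 23 ✓, 24 ✗, 29 ✓, 35 ✓, 36 ✗, 40 ✗
A ∩ B = {18, 19, 23, 29, 35}

{18, 19, 23, 29, 35}


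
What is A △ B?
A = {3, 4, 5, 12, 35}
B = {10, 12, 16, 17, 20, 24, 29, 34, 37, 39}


Set A = {3, 4, 5, 12, 35}
Set B = {10, 12, 16, 17, 20, 24, 29, 34, 37, 39}
A △ B = (A \ B) ∪ (B \ A)
Elements in A but not B: {3, 4, 5, 35}
Elements in B but not A: {10, 16, 17, 20, 24, 29, 34, 37, 39}
A △ B = {3, 4, 5, 10, 16, 17, 20, 24, 29, 34, 35, 37, 39}

{3, 4, 5, 10, 16, 17, 20, 24, 29, 34, 35, 37, 39}


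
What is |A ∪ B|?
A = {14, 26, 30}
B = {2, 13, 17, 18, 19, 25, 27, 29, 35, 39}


Set A = {14, 26, 30}, |A| = 3
Set B = {2, 13, 17, 18, 19, 25, 27, 29, 35, 39}, |B| = 10
A ∩ B = {}, |A ∩ B| = 0
|A ∪ B| = |A| + |B| - |A ∩ B| = 3 + 10 - 0 = 13

13


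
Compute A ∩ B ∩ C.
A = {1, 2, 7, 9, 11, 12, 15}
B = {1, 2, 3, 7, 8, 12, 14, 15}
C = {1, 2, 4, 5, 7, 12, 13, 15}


Set A = {1, 2, 7, 9, 11, 12, 15}
Set B = {1, 2, 3, 7, 8, 12, 14, 15}
Set C = {1, 2, 4, 5, 7, 12, 13, 15}
First, A ∩ B = {1, 2, 7, 12, 15}
Then, (A ∩ B) ∩ C = {1, 2, 7, 12, 15}

{1, 2, 7, 12, 15}


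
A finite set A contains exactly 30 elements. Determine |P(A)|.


The set has 30 elements.
The power set contains all possible subsets.
|P(A)| = 2^|A| = 2^30 = 1073741824

1073741824


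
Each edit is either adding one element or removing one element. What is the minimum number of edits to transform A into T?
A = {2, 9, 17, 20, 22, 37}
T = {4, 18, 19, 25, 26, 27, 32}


Set A = {2, 9, 17, 20, 22, 37}
Set T = {4, 18, 19, 25, 26, 27, 32}
Elements to remove from A (in A, not in T): {2, 9, 17, 20, 22, 37} → 6 removals
Elements to add to A (in T, not in A): {4, 18, 19, 25, 26, 27, 32} → 7 additions
Total edits = 6 + 7 = 13

13


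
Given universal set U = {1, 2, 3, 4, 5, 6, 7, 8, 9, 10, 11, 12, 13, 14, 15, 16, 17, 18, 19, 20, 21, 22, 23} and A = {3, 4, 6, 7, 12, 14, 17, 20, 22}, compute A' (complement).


Universal set U = {1, 2, 3, 4, 5, 6, 7, 8, 9, 10, 11, 12, 13, 14, 15, 16, 17, 18, 19, 20, 21, 22, 23}
Set A = {3, 4, 6, 7, 12, 14, 17, 20, 22}
A' = U \ A = elements in U but not in A
Checking each element of U:
1 (not in A, include), 2 (not in A, include), 3 (in A, exclude), 4 (in A, exclude), 5 (not in A, include), 6 (in A, exclude), 7 (in A, exclude), 8 (not in A, include), 9 (not in A, include), 10 (not in A, include), 11 (not in A, include), 12 (in A, exclude), 13 (not in A, include), 14 (in A, exclude), 15 (not in A, include), 16 (not in A, include), 17 (in A, exclude), 18 (not in A, include), 19 (not in A, include), 20 (in A, exclude), 21 (not in A, include), 22 (in A, exclude), 23 (not in A, include)
A' = {1, 2, 5, 8, 9, 10, 11, 13, 15, 16, 18, 19, 21, 23}

{1, 2, 5, 8, 9, 10, 11, 13, 15, 16, 18, 19, 21, 23}


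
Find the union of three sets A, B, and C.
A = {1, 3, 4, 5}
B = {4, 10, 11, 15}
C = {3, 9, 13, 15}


Set A = {1, 3, 4, 5}
Set B = {4, 10, 11, 15}
Set C = {3, 9, 13, 15}
First, A ∪ B = {1, 3, 4, 5, 10, 11, 15}
Then, (A ∪ B) ∪ C = {1, 3, 4, 5, 9, 10, 11, 13, 15}

{1, 3, 4, 5, 9, 10, 11, 13, 15}


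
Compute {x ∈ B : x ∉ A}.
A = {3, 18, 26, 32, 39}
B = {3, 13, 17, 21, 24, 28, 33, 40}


Set A = {3, 18, 26, 32, 39}
Set B = {3, 13, 17, 21, 24, 28, 33, 40}
Check each element of B against A:
3 ∈ A, 13 ∉ A (include), 17 ∉ A (include), 21 ∉ A (include), 24 ∉ A (include), 28 ∉ A (include), 33 ∉ A (include), 40 ∉ A (include)
Elements of B not in A: {13, 17, 21, 24, 28, 33, 40}

{13, 17, 21, 24, 28, 33, 40}


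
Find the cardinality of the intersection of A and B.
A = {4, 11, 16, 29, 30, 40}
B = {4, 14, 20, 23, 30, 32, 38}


Set A = {4, 11, 16, 29, 30, 40}
Set B = {4, 14, 20, 23, 30, 32, 38}
A ∩ B = {4, 30}
|A ∩ B| = 2

2


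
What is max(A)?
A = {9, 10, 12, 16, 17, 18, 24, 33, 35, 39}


Set A = {9, 10, 12, 16, 17, 18, 24, 33, 35, 39}
Elements in ascending order: 9, 10, 12, 16, 17, 18, 24, 33, 35, 39
The largest element is 39.

39


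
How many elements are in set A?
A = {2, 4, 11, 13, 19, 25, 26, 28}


Set A = {2, 4, 11, 13, 19, 25, 26, 28}
Listing elements: 2, 4, 11, 13, 19, 25, 26, 28
Counting: 8 elements
|A| = 8

8


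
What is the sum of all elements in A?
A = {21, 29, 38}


Set A = {21, 29, 38}
Sum = 21 + 29 + 38 = 88

88


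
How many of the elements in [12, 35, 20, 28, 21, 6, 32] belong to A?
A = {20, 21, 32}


Set A = {20, 21, 32}
Candidates: [12, 35, 20, 28, 21, 6, 32]
Check each candidate:
12 ∉ A, 35 ∉ A, 20 ∈ A, 28 ∉ A, 21 ∈ A, 6 ∉ A, 32 ∈ A
Count of candidates in A: 3

3


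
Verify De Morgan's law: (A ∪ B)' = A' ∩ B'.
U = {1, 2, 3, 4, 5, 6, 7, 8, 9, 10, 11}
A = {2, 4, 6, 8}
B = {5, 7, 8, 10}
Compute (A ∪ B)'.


U = {1, 2, 3, 4, 5, 6, 7, 8, 9, 10, 11}
A = {2, 4, 6, 8}, B = {5, 7, 8, 10}
A ∪ B = {2, 4, 5, 6, 7, 8, 10}
(A ∪ B)' = U \ (A ∪ B) = {1, 3, 9, 11}
Verification via A' ∩ B': A' = {1, 3, 5, 7, 9, 10, 11}, B' = {1, 2, 3, 4, 6, 9, 11}
A' ∩ B' = {1, 3, 9, 11} ✓

{1, 3, 9, 11}


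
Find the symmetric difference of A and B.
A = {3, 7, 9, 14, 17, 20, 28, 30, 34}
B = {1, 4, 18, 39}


Set A = {3, 7, 9, 14, 17, 20, 28, 30, 34}
Set B = {1, 4, 18, 39}
A △ B = (A \ B) ∪ (B \ A)
Elements in A but not B: {3, 7, 9, 14, 17, 20, 28, 30, 34}
Elements in B but not A: {1, 4, 18, 39}
A △ B = {1, 3, 4, 7, 9, 14, 17, 18, 20, 28, 30, 34, 39}

{1, 3, 4, 7, 9, 14, 17, 18, 20, 28, 30, 34, 39}


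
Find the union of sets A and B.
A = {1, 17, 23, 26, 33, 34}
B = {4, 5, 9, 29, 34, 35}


Set A = {1, 17, 23, 26, 33, 34}
Set B = {4, 5, 9, 29, 34, 35}
A ∪ B includes all elements in either set.
Elements from A: {1, 17, 23, 26, 33, 34}
Elements from B not already included: {4, 5, 9, 29, 35}
A ∪ B = {1, 4, 5, 9, 17, 23, 26, 29, 33, 34, 35}

{1, 4, 5, 9, 17, 23, 26, 29, 33, 34, 35}


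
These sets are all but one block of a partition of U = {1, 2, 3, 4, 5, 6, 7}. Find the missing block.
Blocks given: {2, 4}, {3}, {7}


U = {1, 2, 3, 4, 5, 6, 7}
Shown blocks: {2, 4}, {3}, {7}
A partition's blocks are pairwise disjoint and cover U, so the missing block = U \ (union of shown blocks).
Union of shown blocks: {2, 3, 4, 7}
Missing block = U \ (union) = {1, 5, 6}

{1, 5, 6}


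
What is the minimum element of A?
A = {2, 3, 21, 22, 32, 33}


Set A = {2, 3, 21, 22, 32, 33}
Elements in ascending order: 2, 3, 21, 22, 32, 33
The smallest element is 2.

2


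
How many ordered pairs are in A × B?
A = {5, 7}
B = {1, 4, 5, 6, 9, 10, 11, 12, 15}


Set A = {5, 7} has 2 elements.
Set B = {1, 4, 5, 6, 9, 10, 11, 12, 15} has 9 elements.
|A × B| = |A| × |B| = 2 × 9 = 18

18


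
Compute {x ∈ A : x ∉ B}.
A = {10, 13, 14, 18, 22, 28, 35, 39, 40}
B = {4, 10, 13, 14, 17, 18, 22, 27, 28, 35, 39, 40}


Set A = {10, 13, 14, 18, 22, 28, 35, 39, 40}
Set B = {4, 10, 13, 14, 17, 18, 22, 27, 28, 35, 39, 40}
Check each element of A against B:
10 ∈ B, 13 ∈ B, 14 ∈ B, 18 ∈ B, 22 ∈ B, 28 ∈ B, 35 ∈ B, 39 ∈ B, 40 ∈ B
Elements of A not in B: {}

{}


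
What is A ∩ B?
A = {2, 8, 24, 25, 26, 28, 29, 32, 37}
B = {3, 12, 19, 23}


Set A = {2, 8, 24, 25, 26, 28, 29, 32, 37}
Set B = {3, 12, 19, 23}
A ∩ B includes only elements in both sets.
Check each element of A against B:
2 ✗, 8 ✗, 24 ✗, 25 ✗, 26 ✗, 28 ✗, 29 ✗, 32 ✗, 37 ✗
A ∩ B = {}

{}


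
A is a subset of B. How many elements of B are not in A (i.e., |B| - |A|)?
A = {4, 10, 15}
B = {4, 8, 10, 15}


Set A = {4, 10, 15}, |A| = 3
Set B = {4, 8, 10, 15}, |B| = 4
Since A ⊆ B: B \ A = {8}
|B| - |A| = 4 - 3 = 1

1


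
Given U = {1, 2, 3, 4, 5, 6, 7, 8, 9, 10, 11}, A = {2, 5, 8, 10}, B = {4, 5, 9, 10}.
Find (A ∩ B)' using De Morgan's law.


U = {1, 2, 3, 4, 5, 6, 7, 8, 9, 10, 11}
A = {2, 5, 8, 10}, B = {4, 5, 9, 10}
A ∩ B = {5, 10}
(A ∩ B)' = U \ (A ∩ B) = {1, 2, 3, 4, 6, 7, 8, 9, 11}
Verification via A' ∪ B': A' = {1, 3, 4, 6, 7, 9, 11}, B' = {1, 2, 3, 6, 7, 8, 11}
A' ∪ B' = {1, 2, 3, 4, 6, 7, 8, 9, 11} ✓

{1, 2, 3, 4, 6, 7, 8, 9, 11}


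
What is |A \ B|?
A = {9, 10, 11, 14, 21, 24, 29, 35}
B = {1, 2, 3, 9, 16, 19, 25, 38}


Set A = {9, 10, 11, 14, 21, 24, 29, 35}
Set B = {1, 2, 3, 9, 16, 19, 25, 38}
A \ B = {10, 11, 14, 21, 24, 29, 35}
|A \ B| = 7

7


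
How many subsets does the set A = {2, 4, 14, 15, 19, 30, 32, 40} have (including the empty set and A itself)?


Set A = {2, 4, 14, 15, 19, 30, 32, 40}
|A| = 8
The power set P(A) contains all subsets of A.
|P(A)| = 2^|A| = 2^8 = 256

256


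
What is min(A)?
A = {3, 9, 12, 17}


Set A = {3, 9, 12, 17}
Elements in ascending order: 3, 9, 12, 17
The smallest element is 3.

3


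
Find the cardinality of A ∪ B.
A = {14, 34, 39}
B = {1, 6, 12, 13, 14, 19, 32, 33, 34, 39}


Set A = {14, 34, 39}, |A| = 3
Set B = {1, 6, 12, 13, 14, 19, 32, 33, 34, 39}, |B| = 10
A ∩ B = {14, 34, 39}, |A ∩ B| = 3
|A ∪ B| = |A| + |B| - |A ∩ B| = 3 + 10 - 3 = 10

10


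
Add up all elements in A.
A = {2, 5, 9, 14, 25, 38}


Set A = {2, 5, 9, 14, 25, 38}
Sum = 2 + 5 + 9 + 14 + 25 + 38 = 93

93


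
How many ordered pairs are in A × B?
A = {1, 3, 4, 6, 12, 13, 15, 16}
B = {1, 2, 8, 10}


Set A = {1, 3, 4, 6, 12, 13, 15, 16} has 8 elements.
Set B = {1, 2, 8, 10} has 4 elements.
|A × B| = |A| × |B| = 8 × 4 = 32

32


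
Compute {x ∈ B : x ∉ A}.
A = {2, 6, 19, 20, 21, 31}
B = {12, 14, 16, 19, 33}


Set A = {2, 6, 19, 20, 21, 31}
Set B = {12, 14, 16, 19, 33}
Check each element of B against A:
12 ∉ A (include), 14 ∉ A (include), 16 ∉ A (include), 19 ∈ A, 33 ∉ A (include)
Elements of B not in A: {12, 14, 16, 33}

{12, 14, 16, 33}


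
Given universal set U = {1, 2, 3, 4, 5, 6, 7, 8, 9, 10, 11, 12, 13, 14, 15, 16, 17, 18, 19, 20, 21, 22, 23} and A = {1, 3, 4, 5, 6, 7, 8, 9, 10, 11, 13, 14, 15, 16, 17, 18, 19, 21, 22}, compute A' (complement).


Universal set U = {1, 2, 3, 4, 5, 6, 7, 8, 9, 10, 11, 12, 13, 14, 15, 16, 17, 18, 19, 20, 21, 22, 23}
Set A = {1, 3, 4, 5, 6, 7, 8, 9, 10, 11, 13, 14, 15, 16, 17, 18, 19, 21, 22}
A' = U \ A = elements in U but not in A
Checking each element of U:
1 (in A, exclude), 2 (not in A, include), 3 (in A, exclude), 4 (in A, exclude), 5 (in A, exclude), 6 (in A, exclude), 7 (in A, exclude), 8 (in A, exclude), 9 (in A, exclude), 10 (in A, exclude), 11 (in A, exclude), 12 (not in A, include), 13 (in A, exclude), 14 (in A, exclude), 15 (in A, exclude), 16 (in A, exclude), 17 (in A, exclude), 18 (in A, exclude), 19 (in A, exclude), 20 (not in A, include), 21 (in A, exclude), 22 (in A, exclude), 23 (not in A, include)
A' = {2, 12, 20, 23}

{2, 12, 20, 23}


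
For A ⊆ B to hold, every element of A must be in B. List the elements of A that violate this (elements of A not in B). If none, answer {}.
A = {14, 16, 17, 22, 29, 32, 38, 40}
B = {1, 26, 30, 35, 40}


Set A = {14, 16, 17, 22, 29, 32, 38, 40}
Set B = {1, 26, 30, 35, 40}
Check each element of A against B:
14 ∉ B (include), 16 ∉ B (include), 17 ∉ B (include), 22 ∉ B (include), 29 ∉ B (include), 32 ∉ B (include), 38 ∉ B (include), 40 ∈ B
Elements of A not in B: {14, 16, 17, 22, 29, 32, 38}

{14, 16, 17, 22, 29, 32, 38}


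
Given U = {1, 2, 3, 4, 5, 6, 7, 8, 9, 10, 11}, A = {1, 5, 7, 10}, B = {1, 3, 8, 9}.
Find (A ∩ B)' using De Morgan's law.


U = {1, 2, 3, 4, 5, 6, 7, 8, 9, 10, 11}
A = {1, 5, 7, 10}, B = {1, 3, 8, 9}
A ∩ B = {1}
(A ∩ B)' = U \ (A ∩ B) = {2, 3, 4, 5, 6, 7, 8, 9, 10, 11}
Verification via A' ∪ B': A' = {2, 3, 4, 6, 8, 9, 11}, B' = {2, 4, 5, 6, 7, 10, 11}
A' ∪ B' = {2, 3, 4, 5, 6, 7, 8, 9, 10, 11} ✓

{2, 3, 4, 5, 6, 7, 8, 9, 10, 11}


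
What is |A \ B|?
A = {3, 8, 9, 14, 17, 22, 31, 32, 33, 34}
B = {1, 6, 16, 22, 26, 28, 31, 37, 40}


Set A = {3, 8, 9, 14, 17, 22, 31, 32, 33, 34}
Set B = {1, 6, 16, 22, 26, 28, 31, 37, 40}
A \ B = {3, 8, 9, 14, 17, 32, 33, 34}
|A \ B| = 8

8


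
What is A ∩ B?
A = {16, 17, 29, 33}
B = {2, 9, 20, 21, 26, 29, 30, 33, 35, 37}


Set A = {16, 17, 29, 33}
Set B = {2, 9, 20, 21, 26, 29, 30, 33, 35, 37}
A ∩ B includes only elements in both sets.
Check each element of A against B:
16 ✗, 17 ✗, 29 ✓, 33 ✓
A ∩ B = {29, 33}

{29, 33}


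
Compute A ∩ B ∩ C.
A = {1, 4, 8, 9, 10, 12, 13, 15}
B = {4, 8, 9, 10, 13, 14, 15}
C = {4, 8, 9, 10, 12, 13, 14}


Set A = {1, 4, 8, 9, 10, 12, 13, 15}
Set B = {4, 8, 9, 10, 13, 14, 15}
Set C = {4, 8, 9, 10, 12, 13, 14}
First, A ∩ B = {4, 8, 9, 10, 13, 15}
Then, (A ∩ B) ∩ C = {4, 8, 9, 10, 13}

{4, 8, 9, 10, 13}


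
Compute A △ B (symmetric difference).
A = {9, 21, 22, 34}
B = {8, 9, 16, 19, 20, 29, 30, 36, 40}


Set A = {9, 21, 22, 34}
Set B = {8, 9, 16, 19, 20, 29, 30, 36, 40}
A △ B = (A \ B) ∪ (B \ A)
Elements in A but not B: {21, 22, 34}
Elements in B but not A: {8, 16, 19, 20, 29, 30, 36, 40}
A △ B = {8, 16, 19, 20, 21, 22, 29, 30, 34, 36, 40}

{8, 16, 19, 20, 21, 22, 29, 30, 34, 36, 40}


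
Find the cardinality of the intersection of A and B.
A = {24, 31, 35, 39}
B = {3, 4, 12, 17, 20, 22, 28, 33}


Set A = {24, 31, 35, 39}
Set B = {3, 4, 12, 17, 20, 22, 28, 33}
A ∩ B = {}
|A ∩ B| = 0

0
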